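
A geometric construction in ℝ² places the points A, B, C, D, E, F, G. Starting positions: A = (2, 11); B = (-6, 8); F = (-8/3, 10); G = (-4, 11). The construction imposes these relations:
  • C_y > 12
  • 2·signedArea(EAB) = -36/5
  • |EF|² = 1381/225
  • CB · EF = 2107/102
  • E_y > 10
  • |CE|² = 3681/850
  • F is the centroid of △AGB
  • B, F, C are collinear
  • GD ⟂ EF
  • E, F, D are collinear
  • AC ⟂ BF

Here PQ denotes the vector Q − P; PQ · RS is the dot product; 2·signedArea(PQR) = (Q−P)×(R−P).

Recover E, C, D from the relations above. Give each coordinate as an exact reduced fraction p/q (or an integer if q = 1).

C = (41/34, 419/34)
D = (-4714/1381, 13355/1381)
E = (-2/5, 11)

1. E_x = -2/5  [line 3·x + -8·y + 446/5 = 0 ∩ |EF|² = 1381/225]
2. E_y = 11  [line 3·x + -8·y + 446/5 = 0 ∩ |EF|² = 1381/225]
   → E = (-2/5, 11)
3. C_x = 41/34  [B, F, C are collinear ∩ AC ⟂ BF]
4. C_y = 419/34  [B, F, C are collinear ∩ AC ⟂ BF]
   → C = (41/34, 419/34)
5. D_x = -4714/1381  [E, F, D are collinear ∩ GD ⟂ EF]
6. D_y = 13355/1381  [E, F, D are collinear ∩ GD ⟂ EF]
   → D = (-4714/1381, 13355/1381)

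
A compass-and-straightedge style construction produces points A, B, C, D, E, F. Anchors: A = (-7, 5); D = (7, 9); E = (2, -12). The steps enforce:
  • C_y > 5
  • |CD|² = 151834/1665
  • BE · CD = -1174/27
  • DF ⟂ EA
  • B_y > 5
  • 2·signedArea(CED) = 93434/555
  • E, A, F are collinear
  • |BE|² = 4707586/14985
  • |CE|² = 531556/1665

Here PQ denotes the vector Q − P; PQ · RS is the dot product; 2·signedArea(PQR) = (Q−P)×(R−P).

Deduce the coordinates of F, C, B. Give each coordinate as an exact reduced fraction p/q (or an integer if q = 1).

B = (-251/1665, 9313/1665)
C = (-1034/555, 3022/555)
F = (-1034/185, 432/185)

1. F_x = -1034/185  [E, A, F are collinear ∩ DF ⟂ EA]
2. F_y = 432/185  [E, A, F are collinear ∩ DF ⟂ EA]
   → F = (-1034/185, 432/185)
3. C_x = -1034/555  [line -21·x + 5·y + -36824/555 = 0 ∩ |CE|² = 531556/1665]
4. C_y = 3022/555  [line -21·x + 5·y + -36824/555 = 0 ∩ |CE|² = 531556/1665]
   → C = (-1034/555, 3022/555)
5. B_x = -251/1665  [line -4919/555·x + -1973/555·y + 2504/135 = 0 ∩ |BE|² = 4707586/14985]
6. B_y = 9313/1665  [line -4919/555·x + -1973/555·y + 2504/135 = 0 ∩ |BE|² = 4707586/14985]
   → B = (-251/1665, 9313/1665)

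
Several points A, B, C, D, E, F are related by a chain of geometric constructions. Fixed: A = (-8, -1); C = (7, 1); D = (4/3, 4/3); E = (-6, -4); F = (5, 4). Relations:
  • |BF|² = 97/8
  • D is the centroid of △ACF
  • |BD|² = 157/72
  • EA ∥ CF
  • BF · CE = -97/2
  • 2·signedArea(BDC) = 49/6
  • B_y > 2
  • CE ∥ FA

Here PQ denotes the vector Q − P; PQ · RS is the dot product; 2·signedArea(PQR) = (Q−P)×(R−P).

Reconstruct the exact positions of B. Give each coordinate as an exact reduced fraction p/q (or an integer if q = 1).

1. B_x = 7/4  [BF · CE = -97/2 ∩ 2·signedArea(BDC) = 49/6]
2. B_y = 11/4  [BF · CE = -97/2 ∩ 2·signedArea(BDC) = 49/6]
   → B = (7/4, 11/4)

B = (7/4, 11/4)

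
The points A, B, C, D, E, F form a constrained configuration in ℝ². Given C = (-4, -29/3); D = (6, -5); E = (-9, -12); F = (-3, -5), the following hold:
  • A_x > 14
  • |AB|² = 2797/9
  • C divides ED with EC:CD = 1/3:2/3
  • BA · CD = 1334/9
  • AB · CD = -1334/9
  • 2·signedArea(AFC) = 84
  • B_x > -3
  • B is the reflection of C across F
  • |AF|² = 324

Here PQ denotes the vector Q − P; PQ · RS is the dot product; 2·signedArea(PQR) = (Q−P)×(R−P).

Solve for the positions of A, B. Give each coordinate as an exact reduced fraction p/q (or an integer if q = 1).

A = (15, -5)
B = (-2, -1/3)

1. A_x = 15  [line 14/3·x + -1·y + -75 = 0 ∩ |AF|² = 324]
2. A_y = -5  [line 14/3·x + -1·y + -75 = 0 ∩ |AF|² = 324]
   → A = (15, -5)
3. B_x = -2  [AB · CD = -1334/9 ∩ B is the reflection of C across F]
4. B_y = -1/3  [AB · CD = -1334/9 ∩ B is the reflection of C across F]
   → B = (-2, -1/3)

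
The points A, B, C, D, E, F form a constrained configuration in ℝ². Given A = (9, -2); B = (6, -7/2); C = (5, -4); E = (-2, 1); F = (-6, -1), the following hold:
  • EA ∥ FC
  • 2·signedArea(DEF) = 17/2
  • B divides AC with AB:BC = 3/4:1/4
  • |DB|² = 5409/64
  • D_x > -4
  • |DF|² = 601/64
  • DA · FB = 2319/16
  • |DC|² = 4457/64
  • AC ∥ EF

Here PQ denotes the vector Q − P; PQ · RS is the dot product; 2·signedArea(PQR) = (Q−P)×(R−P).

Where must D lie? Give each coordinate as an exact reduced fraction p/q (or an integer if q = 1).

1. D_x = -3  [DA · FB = 2319/16 ∩ 2·signedArea(DEF) = 17/2]
2. D_y = -13/8  [DA · FB = 2319/16 ∩ 2·signedArea(DEF) = 17/2]
   → D = (-3, -13/8)

D = (-3, -13/8)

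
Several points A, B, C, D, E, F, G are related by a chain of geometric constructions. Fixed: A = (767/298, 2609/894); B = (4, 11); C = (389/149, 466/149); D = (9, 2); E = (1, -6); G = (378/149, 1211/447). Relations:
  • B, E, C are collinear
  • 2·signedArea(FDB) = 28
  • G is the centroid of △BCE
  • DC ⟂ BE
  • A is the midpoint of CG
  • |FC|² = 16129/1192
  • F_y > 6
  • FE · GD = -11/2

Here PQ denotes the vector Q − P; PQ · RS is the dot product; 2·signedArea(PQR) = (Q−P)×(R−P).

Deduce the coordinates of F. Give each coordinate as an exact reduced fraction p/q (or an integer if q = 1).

1. F_x = 13/4  [FE · GD = -11/2 ∩ 2·signedArea(FDB) = 28]
2. F_y = 27/4  [FE · GD = -11/2 ∩ 2·signedArea(FDB) = 28]
   → F = (13/4, 27/4)

F = (13/4, 27/4)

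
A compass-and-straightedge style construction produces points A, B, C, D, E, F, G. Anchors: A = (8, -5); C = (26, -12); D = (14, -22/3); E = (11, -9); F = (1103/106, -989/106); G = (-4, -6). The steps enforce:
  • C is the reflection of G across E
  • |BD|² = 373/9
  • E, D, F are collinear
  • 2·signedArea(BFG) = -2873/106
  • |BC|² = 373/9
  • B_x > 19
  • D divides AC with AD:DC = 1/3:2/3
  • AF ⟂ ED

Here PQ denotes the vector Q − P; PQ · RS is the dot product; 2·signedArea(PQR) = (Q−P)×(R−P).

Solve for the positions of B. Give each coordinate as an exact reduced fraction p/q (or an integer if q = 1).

B = (20, -29/3)

1. B_x = 20  [line -353/106·x + -1527/106·y + -7701/106 = 0 ∩ |BD|² = 373/9]
2. B_y = -29/3  [line -353/106·x + -1527/106·y + -7701/106 = 0 ∩ |BD|² = 373/9]
   → B = (20, -29/3)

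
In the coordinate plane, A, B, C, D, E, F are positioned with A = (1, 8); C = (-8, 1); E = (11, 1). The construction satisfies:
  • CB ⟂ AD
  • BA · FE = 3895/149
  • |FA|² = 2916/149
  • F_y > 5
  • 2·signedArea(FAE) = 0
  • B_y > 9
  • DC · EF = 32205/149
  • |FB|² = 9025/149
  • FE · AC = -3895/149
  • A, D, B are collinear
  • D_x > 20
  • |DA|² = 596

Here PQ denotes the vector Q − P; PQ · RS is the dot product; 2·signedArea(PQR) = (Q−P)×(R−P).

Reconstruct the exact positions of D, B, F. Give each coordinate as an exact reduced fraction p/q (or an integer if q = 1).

B = (-261/149, 1479/149)
D = (21, -6)
F = (689/149, 814/149)

1. F_x = 689/149  [2·signedArea(FAE) = 0 ∩ FE · AC = -3895/149]
2. F_y = 814/149  [2·signedArea(FAE) = 0 ∩ FE · AC = -3895/149]
   → F = (689/149, 814/149)
3. D_x = 21  [line 950/149·x + -665/149·y + -23940/149 = 0 ∩ |DA|² = 596]
4. D_y = -6  [line 950/149·x + -665/149·y + -23940/149 = 0 ∩ |DA|² = 596]
   → D = (21, -6)
5. B_x = -261/149  [A, D, B are collinear ∩ CB ⟂ AD]
6. B_y = 1479/149  [A, D, B are collinear ∩ CB ⟂ AD]
   → B = (-261/149, 1479/149)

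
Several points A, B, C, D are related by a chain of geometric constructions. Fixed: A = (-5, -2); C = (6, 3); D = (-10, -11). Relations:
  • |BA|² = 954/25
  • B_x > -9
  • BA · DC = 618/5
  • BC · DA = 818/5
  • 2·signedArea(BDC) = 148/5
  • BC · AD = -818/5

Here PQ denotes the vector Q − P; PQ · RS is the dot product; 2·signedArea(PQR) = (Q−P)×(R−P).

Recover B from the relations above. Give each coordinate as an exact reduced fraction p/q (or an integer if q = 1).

B = (-8, -37/5)

1. B_x = -8  [BC · AD = -818/5 ∩ BA · DC = 618/5]
2. B_y = -37/5  [BC · AD = -818/5 ∩ BA · DC = 618/5]
   → B = (-8, -37/5)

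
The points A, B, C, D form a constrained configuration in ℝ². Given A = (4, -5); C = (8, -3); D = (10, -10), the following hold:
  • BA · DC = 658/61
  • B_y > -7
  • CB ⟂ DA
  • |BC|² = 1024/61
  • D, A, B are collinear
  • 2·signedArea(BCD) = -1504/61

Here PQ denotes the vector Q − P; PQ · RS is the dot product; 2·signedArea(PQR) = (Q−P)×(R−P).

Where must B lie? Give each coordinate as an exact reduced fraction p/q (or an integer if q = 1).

B = (328/61, -375/61)

1. B_x = 328/61  [D, A, B are collinear ∩ CB ⟂ DA]
2. B_y = -375/61  [D, A, B are collinear ∩ CB ⟂ DA]
   → B = (328/61, -375/61)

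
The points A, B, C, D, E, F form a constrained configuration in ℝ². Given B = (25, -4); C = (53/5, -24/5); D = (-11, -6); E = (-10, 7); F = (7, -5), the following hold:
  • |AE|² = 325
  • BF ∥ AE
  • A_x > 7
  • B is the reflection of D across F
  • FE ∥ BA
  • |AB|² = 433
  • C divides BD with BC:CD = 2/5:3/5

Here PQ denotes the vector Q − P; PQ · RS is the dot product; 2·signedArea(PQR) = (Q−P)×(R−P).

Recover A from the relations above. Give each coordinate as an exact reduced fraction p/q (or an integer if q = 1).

1. A_x = 8  [BF ∥ AE ∩ FE ∥ BA]
2. A_y = 8  [BF ∥ AE ∩ FE ∥ BA]
   → A = (8, 8)

A = (8, 8)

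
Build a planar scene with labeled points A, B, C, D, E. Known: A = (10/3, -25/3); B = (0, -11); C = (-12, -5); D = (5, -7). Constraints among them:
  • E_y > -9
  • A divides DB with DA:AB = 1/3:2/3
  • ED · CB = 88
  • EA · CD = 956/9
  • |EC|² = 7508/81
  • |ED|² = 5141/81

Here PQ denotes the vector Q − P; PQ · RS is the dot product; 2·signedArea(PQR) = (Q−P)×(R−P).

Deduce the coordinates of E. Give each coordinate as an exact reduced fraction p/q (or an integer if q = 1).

E = (-26/9, -73/9)

1. E_x = -26/9  [ED · CB = 88 ∩ EA · CD = 956/9]
2. E_y = -73/9  [ED · CB = 88 ∩ EA · CD = 956/9]
   → E = (-26/9, -73/9)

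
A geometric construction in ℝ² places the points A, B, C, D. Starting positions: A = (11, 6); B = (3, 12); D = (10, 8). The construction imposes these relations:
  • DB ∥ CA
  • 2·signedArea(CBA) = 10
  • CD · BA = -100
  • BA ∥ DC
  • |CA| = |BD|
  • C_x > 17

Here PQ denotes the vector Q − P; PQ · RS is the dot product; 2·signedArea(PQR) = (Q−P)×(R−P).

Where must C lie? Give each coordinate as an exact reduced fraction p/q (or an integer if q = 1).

1. C_x = 18  [DB ∥ CA ∩ BA ∥ DC]
2. C_y = 2  [DB ∥ CA ∩ BA ∥ DC]
   → C = (18, 2)

C = (18, 2)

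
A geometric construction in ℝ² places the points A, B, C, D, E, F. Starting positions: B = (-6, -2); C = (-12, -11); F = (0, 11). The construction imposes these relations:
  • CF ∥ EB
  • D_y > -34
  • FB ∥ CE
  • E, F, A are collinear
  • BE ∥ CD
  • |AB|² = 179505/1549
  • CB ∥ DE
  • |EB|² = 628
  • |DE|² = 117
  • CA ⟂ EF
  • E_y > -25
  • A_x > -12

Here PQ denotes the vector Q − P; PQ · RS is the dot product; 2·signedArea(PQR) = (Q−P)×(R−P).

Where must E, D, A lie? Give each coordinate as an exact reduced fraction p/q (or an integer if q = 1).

1. E_x = -18  [CF ∥ EB ∩ FB ∥ CE]
2. E_y = -24  [CF ∥ EB ∩ FB ∥ CE]
   → E = (-18, -24)
3. D_x = -24  [CB ∥ DE ∩ BE ∥ CD]
4. D_y = -33  [CB ∥ DE ∩ BE ∥ CD]
   → D = (-24, -33)
5. A_x = -17748/1549  [E, F, A are collinear ∩ CA ⟂ EF]
6. A_y = -17471/1549  [E, F, A are collinear ∩ CA ⟂ EF]
   → A = (-17748/1549, -17471/1549)

A = (-17748/1549, -17471/1549)
D = (-24, -33)
E = (-18, -24)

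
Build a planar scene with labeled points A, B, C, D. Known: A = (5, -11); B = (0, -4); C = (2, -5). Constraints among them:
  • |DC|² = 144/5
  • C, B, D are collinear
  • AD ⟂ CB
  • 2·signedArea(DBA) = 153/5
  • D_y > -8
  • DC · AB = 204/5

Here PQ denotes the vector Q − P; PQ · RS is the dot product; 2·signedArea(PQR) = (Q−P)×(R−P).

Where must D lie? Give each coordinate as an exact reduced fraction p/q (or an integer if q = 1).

1. D_x = 34/5  [C, B, D are collinear ∩ AD ⟂ CB]
2. D_y = -37/5  [C, B, D are collinear ∩ AD ⟂ CB]
   → D = (34/5, -37/5)

D = (34/5, -37/5)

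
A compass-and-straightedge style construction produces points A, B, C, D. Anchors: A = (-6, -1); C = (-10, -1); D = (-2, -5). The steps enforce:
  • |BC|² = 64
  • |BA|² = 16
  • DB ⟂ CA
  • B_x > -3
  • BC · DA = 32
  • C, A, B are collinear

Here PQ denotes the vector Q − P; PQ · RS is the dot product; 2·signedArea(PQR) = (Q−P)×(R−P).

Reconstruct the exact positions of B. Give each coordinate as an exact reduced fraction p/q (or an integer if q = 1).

B = (-2, -1)

1. B_x = -2  [C, A, B are collinear ∩ DB ⟂ CA]
2. B_y = -1  [C, A, B are collinear ∩ DB ⟂ CA]
   → B = (-2, -1)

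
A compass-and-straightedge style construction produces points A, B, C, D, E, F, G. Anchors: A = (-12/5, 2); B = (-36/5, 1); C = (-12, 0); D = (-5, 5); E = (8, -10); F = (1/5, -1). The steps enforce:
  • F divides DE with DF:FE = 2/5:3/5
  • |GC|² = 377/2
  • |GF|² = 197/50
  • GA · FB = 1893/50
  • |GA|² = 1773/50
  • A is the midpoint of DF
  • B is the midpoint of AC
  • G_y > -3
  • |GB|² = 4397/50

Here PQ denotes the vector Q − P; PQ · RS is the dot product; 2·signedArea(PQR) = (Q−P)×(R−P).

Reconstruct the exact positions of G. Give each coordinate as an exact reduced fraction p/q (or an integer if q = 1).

1. G_x = 3/2  [line 37/5·x + -2·y + -161/10 = 0 ∩ |GC|² = 377/2]
2. G_y = -5/2  [line 37/5·x + -2·y + -161/10 = 0 ∩ |GC|² = 377/2]
   → G = (3/2, -5/2)

G = (3/2, -5/2)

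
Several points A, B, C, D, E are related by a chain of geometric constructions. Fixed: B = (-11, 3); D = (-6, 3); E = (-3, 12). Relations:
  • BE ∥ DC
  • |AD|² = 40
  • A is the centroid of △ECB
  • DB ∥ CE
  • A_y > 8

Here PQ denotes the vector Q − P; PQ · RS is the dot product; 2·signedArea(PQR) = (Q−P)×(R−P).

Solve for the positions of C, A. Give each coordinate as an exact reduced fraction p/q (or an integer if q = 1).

A = (-4, 9)
C = (2, 12)

1. C_x = 2  [DB ∥ CE ∩ BE ∥ DC]
2. C_y = 12  [DB ∥ CE ∩ BE ∥ DC]
   → C = (2, 12)
3. A_x = -4  [A is the centroid of △ECB]
4. A_y = 9  [A is the centroid of △ECB]
   → A = (-4, 9)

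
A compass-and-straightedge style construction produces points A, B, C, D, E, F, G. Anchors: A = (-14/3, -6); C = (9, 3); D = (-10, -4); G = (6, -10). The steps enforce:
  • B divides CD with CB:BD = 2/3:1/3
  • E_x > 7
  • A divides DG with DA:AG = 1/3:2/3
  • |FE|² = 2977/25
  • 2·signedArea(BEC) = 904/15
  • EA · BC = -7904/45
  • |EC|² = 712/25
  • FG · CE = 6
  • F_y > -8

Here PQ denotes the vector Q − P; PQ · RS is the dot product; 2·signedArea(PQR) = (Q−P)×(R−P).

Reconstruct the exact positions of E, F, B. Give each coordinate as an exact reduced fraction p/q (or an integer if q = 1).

B = (-11/3, -5/3)
E = (39/5, -11/5)
F = (-2, -7)

1. B_x = -11/3  [B divides CD with CB:BD = 2/3:1/3]
2. B_y = -5/3  [B divides CD with CB:BD = 2/3:1/3]
   → B = (-11/3, -5/3)
3. E_x = 39/5  [EA · BC = -7904/45 ∩ 2·signedArea(BEC) = 904/15]
4. E_y = -11/5  [EA · BC = -7904/45 ∩ 2·signedArea(BEC) = 904/15]
   → E = (39/5, -11/5)
5. F_x = -2  [line 6/5·x + 26/5·y + 194/5 = 0 ∩ |FE|² = 2977/25]
6. F_y = -7  [line 6/5·x + 26/5·y + 194/5 = 0 ∩ |FE|² = 2977/25]
   → F = (-2, -7)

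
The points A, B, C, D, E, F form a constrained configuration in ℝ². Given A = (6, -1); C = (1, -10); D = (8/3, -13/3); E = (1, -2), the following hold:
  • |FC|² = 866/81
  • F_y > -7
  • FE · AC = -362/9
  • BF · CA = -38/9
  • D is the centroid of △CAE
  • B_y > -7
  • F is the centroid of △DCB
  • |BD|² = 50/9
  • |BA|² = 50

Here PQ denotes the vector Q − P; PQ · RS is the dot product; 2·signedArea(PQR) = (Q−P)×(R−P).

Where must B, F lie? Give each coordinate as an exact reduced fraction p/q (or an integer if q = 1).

B = (1, -6)
F = (14/9, -61/9)

1. F_x = 14/9  [line 5·x + 9·y + 479/9 = 0 ∩ |FC|² = 866/81]
2. F_y = -61/9  [line 5·x + 9·y + 479/9 = 0 ∩ |FC|² = 866/81]
   → F = (14/9, -61/9)
3. B_x = 1  [BF · CA = -38/9 ∩ F is the centroid of △DCB]
4. B_y = -6  [BF · CA = -38/9 ∩ F is the centroid of △DCB]
   → B = (1, -6)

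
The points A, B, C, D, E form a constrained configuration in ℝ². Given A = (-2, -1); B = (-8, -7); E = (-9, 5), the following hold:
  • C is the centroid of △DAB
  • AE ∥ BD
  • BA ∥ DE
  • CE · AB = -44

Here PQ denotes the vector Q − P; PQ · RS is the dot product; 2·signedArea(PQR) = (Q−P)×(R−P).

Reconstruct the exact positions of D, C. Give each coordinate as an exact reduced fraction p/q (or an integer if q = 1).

C = (-25/3, -3)
D = (-15, -1)

1. D_x = -15  [BA ∥ DE ∩ AE ∥ BD]
2. D_y = -1  [BA ∥ DE ∩ AE ∥ BD]
   → D = (-15, -1)
3. C_x = -25/3  [C is the centroid of △DAB]
4. C_y = -3  [C is the centroid of △DAB]
   → C = (-25/3, -3)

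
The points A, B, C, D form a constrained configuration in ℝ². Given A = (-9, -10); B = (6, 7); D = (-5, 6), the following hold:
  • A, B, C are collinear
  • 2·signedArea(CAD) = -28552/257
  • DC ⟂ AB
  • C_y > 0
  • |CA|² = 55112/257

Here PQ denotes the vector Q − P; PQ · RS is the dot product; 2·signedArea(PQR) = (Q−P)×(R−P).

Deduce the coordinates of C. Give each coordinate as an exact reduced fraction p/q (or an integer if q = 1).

C = (177/257, 252/257)

1. C_x = 177/257  [A, B, C are collinear ∩ DC ⟂ AB]
2. C_y = 252/257  [A, B, C are collinear ∩ DC ⟂ AB]
   → C = (177/257, 252/257)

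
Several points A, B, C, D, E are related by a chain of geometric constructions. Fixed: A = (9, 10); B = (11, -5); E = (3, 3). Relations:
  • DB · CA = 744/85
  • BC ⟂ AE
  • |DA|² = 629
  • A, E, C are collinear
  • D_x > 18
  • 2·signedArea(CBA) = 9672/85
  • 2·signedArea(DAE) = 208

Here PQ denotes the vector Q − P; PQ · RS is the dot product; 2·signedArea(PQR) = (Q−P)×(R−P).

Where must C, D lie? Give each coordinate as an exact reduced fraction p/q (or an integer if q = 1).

C = (207/85, 199/85)
D = (19, -13)

1. C_x = 207/85  [A, E, C are collinear ∩ BC ⟂ AE]
2. C_y = 199/85  [A, E, C are collinear ∩ BC ⟂ AE]
   → C = (207/85, 199/85)
3. D_x = 19  [2·signedArea(DAE) = 208 ∩ DB · CA = 744/85]
4. D_y = -13  [2·signedArea(DAE) = 208 ∩ DB · CA = 744/85]
   → D = (19, -13)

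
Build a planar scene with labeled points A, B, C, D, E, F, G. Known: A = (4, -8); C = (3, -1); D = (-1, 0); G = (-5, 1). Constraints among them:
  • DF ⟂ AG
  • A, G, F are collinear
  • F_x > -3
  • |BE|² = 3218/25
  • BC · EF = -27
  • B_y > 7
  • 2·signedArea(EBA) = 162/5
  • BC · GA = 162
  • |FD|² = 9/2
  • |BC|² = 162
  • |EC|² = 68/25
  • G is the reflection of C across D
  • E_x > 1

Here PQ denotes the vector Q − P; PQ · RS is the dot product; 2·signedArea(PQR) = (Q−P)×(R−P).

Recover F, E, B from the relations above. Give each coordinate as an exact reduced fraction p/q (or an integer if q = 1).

1. F_x = -5/2  [A, G, F are collinear ∩ DF ⟂ AG]
2. F_y = -3/2  [A, G, F are collinear ∩ DF ⟂ AG]
   → F = (-5/2, -3/2)
3. B_x = -6  [line -9·x + 9·y + -126 = 0 ∩ |BC|² = 162]
4. B_y = 8  [line -9·x + 9·y + -126 = 0 ∩ |BC|² = 162]
   → B = (-6, 8)
5. E_x = 7/5  [2·signedArea(EBA) = 162/5 ∩ BC · EF = -27]
6. E_y = -3/5  [2·signedArea(EBA) = 162/5 ∩ BC · EF = -27]
   → E = (7/5, -3/5)

B = (-6, 8)
E = (7/5, -3/5)
F = (-5/2, -3/2)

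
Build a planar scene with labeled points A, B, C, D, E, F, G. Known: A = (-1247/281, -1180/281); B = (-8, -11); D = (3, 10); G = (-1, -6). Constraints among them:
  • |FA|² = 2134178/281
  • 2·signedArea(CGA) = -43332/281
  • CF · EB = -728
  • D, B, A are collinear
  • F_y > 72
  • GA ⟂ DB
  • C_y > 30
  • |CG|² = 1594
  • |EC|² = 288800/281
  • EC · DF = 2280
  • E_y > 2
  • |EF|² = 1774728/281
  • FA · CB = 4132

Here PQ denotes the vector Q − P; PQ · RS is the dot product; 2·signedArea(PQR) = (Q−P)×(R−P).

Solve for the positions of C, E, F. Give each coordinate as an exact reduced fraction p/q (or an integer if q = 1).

C = (14, 31)
E = (-246/281, 731/281)
F = (36, 73)

1. C_x = 14  [line -506/281·x + -966/281·y + 37030/281 = 0 ∩ |CG|² = 1594]
2. C_y = 31  [line -506/281·x + -966/281·y + 37030/281 = 0 ∩ |CG|² = 1594]
   → C = (14, 31)
3. F_x = 36  [line 22·x + 42·y + -3858 = 0 ∩ |FA|² = 2134178/281]
4. F_y = 73  [line 22·x + 42·y + -3858 = 0 ∩ |FA|² = 2134178/281]
   → F = (36, 73)
5. E_x = -246/281  [line -22·x + -42·y + 90 = 0 ∩ |EC|² = 288800/281]
6. E_y = 731/281  [line -22·x + -42·y + 90 = 0 ∩ |EC|² = 288800/281]
   → E = (-246/281, 731/281)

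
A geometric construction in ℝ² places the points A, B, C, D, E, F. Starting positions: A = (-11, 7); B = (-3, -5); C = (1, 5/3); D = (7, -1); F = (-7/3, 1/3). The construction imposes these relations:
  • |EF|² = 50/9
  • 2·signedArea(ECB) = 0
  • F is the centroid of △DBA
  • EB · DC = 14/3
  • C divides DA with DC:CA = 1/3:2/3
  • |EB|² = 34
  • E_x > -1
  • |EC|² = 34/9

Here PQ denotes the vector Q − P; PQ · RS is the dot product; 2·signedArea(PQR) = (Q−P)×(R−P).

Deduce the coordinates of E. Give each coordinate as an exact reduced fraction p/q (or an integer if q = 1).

E = (0, 0)

1. E_x = 0  [2·signedArea(ECB) = 0 ∩ EB · DC = 14/3]
2. E_y = 0  [2·signedArea(ECB) = 0 ∩ EB · DC = 14/3]
   → E = (0, 0)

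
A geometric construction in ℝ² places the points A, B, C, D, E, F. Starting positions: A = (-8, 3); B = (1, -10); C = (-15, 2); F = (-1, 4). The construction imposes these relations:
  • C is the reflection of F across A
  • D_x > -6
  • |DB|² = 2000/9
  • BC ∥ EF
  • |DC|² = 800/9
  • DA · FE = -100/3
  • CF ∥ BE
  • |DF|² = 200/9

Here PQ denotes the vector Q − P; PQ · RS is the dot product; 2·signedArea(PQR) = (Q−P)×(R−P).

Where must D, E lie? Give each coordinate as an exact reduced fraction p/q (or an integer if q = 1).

D = (-17/3, 10/3)
E = (15, -8)

1. E_x = 15  [BC ∥ EF ∩ CF ∥ BE]
2. E_y = -8  [BC ∥ EF ∩ CF ∥ BE]
   → E = (15, -8)
3. D_x = -17/3  [line -16·x + 12·y + -392/3 = 0 ∩ |DC|² = 800/9]
4. D_y = 10/3  [line -16·x + 12·y + -392/3 = 0 ∩ |DC|² = 800/9]
   → D = (-17/3, 10/3)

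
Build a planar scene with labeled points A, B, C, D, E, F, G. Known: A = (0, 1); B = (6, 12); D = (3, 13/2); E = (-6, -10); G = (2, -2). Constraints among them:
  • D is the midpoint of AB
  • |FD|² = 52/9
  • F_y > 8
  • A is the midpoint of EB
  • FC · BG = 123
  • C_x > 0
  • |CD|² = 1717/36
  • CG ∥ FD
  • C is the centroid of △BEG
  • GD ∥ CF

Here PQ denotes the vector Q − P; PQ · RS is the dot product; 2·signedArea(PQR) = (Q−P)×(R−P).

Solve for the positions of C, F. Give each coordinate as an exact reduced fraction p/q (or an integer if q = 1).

1. C_x = 2/3  [C is the centroid of △BEG]
2. C_y = 0  [C is the centroid of △BEG]
   → C = (2/3, 0)
3. F_x = 5/3  [CG ∥ FD ∩ GD ∥ CF]
4. F_y = 17/2  [CG ∥ FD ∩ GD ∥ CF]
   → F = (5/3, 17/2)

C = (2/3, 0)
F = (5/3, 17/2)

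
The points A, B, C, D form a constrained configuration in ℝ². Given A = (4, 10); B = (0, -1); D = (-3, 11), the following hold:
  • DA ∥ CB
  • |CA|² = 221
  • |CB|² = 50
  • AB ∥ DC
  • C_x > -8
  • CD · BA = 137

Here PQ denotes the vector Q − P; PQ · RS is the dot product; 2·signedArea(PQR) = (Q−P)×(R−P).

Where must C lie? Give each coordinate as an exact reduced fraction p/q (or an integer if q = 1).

C = (-7, 0)

1. C_x = -7  [DA ∥ CB ∩ AB ∥ DC]
2. C_y = 0  [DA ∥ CB ∩ AB ∥ DC]
   → C = (-7, 0)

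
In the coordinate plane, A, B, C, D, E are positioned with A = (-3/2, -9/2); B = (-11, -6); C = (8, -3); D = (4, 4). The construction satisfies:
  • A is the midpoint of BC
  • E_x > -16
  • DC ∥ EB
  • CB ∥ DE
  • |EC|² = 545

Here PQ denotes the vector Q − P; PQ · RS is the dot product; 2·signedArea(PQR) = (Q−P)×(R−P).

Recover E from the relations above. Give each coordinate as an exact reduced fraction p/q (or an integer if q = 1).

E = (-15, 1)

1. E_x = -15  [DC ∥ EB ∩ CB ∥ DE]
2. E_y = 1  [DC ∥ EB ∩ CB ∥ DE]
   → E = (-15, 1)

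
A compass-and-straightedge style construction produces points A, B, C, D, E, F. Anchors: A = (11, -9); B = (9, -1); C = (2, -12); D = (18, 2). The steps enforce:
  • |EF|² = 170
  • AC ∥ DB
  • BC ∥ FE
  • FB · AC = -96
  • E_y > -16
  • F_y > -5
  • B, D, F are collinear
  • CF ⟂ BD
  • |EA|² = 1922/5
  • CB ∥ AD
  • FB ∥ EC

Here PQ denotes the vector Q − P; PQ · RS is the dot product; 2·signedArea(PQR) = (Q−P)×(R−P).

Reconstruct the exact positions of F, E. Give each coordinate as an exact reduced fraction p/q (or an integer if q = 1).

E = (-38/5, -76/5)
F = (-3/5, -21/5)

1. F_x = -3/5  [B, D, F are collinear ∩ CF ⟂ BD]
2. F_y = -21/5  [B, D, F are collinear ∩ CF ⟂ BD]
   → F = (-3/5, -21/5)
3. E_x = -38/5  [FB ∥ EC ∩ BC ∥ FE]
4. E_y = -76/5  [FB ∥ EC ∩ BC ∥ FE]
   → E = (-38/5, -76/5)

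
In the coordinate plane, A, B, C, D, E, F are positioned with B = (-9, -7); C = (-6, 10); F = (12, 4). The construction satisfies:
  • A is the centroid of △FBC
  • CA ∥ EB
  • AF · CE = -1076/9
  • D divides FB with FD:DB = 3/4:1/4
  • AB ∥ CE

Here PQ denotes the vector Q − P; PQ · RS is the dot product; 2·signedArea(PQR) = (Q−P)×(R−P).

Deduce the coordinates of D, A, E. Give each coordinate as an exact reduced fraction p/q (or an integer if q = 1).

1. D_x = -15/4  [D divides FB with FD:DB = 3/4:1/4]
2. D_y = -17/4  [D divides FB with FD:DB = 3/4:1/4]
   → D = (-15/4, -17/4)
3. A_x = -1  [A is the centroid of △FBC]
4. A_y = 7/3  [A is the centroid of △FBC]
   → A = (-1, 7/3)
5. E_x = -14  [CA ∥ EB ∩ AB ∥ CE]
6. E_y = 2/3  [CA ∥ EB ∩ AB ∥ CE]
   → E = (-14, 2/3)

A = (-1, 7/3)
D = (-15/4, -17/4)
E = (-14, 2/3)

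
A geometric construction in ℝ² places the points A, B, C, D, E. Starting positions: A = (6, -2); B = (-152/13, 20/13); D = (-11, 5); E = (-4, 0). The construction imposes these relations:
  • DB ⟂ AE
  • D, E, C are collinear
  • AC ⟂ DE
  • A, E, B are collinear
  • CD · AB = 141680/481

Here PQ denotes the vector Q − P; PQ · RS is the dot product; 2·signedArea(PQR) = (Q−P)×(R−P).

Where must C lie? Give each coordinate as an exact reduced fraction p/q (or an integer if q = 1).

C = (132/37, -200/37)

1. C_x = 132/37  [D, E, C are collinear ∩ AC ⟂ DE]
2. C_y = -200/37  [D, E, C are collinear ∩ AC ⟂ DE]
   → C = (132/37, -200/37)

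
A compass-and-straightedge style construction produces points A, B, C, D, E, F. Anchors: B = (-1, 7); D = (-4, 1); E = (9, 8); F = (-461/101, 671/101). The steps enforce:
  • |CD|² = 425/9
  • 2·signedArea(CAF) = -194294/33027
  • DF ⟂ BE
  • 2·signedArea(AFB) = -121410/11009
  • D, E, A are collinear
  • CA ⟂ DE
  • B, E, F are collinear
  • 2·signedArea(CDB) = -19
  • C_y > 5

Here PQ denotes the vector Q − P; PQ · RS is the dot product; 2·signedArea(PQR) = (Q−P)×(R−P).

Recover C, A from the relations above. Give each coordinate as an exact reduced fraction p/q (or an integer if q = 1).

1. C_x = 4/3  [line -6·x + 3·y + -8 = 0 ∩ |CD|² = 425/9]
2. C_y = 16/3  [line -6·x + 3·y + -8 = 0 ∩ |CD|² = 425/9]
   → C = (4/3, 16/3)
3. A_x = 1271/654  [D, E, A are collinear ∩ CA ⟂ DE]
4. A_y = 2747/654  [D, E, A are collinear ∩ CA ⟂ DE]
   → A = (1271/654, 2747/654)

A = (1271/654, 2747/654)
C = (4/3, 16/3)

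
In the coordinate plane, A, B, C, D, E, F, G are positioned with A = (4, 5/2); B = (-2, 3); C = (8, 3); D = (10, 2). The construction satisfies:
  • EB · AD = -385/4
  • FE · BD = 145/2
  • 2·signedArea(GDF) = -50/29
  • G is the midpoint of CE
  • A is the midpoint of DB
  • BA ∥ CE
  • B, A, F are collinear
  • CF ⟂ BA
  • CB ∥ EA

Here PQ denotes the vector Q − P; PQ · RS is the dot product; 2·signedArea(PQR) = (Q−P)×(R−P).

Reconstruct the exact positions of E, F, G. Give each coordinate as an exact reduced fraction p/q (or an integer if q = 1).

E = (14, 5/2)
F = (230/29, 63/29)
G = (11, 11/4)

1. E_x = 14  [CB ∥ EA ∩ BA ∥ CE]
2. E_y = 5/2  [CB ∥ EA ∩ BA ∥ CE]
   → E = (14, 5/2)
3. F_x = 230/29  [B, A, F are collinear ∩ CF ⟂ BA]
4. F_y = 63/29  [B, A, F are collinear ∩ CF ⟂ BA]
   → F = (230/29, 63/29)
5. G_x = 11  [G is the midpoint of CE]
6. G_y = 11/4  [G is the midpoint of CE]
   → G = (11, 11/4)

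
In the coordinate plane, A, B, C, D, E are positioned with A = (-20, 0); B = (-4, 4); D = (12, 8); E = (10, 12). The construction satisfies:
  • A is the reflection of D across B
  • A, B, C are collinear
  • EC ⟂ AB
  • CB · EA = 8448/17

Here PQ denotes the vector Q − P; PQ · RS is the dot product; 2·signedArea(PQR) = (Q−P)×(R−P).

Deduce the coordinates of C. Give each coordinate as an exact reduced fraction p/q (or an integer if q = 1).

1. C_x = 188/17  [A, B, C are collinear ∩ EC ⟂ AB]
2. C_y = 132/17  [A, B, C are collinear ∩ EC ⟂ AB]
   → C = (188/17, 132/17)

C = (188/17, 132/17)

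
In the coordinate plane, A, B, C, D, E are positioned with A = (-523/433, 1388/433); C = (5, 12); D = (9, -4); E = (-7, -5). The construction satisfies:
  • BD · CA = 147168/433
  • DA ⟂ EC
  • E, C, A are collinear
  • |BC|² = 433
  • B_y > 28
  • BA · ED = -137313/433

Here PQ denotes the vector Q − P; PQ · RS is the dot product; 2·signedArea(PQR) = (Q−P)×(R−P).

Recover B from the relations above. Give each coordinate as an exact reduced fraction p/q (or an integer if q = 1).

1. B_x = 17  [BD · CA = 147168/433 ∩ BA · ED = -137313/433]
2. B_y = 29  [BD · CA = 147168/433 ∩ BA · ED = -137313/433]
   → B = (17, 29)

B = (17, 29)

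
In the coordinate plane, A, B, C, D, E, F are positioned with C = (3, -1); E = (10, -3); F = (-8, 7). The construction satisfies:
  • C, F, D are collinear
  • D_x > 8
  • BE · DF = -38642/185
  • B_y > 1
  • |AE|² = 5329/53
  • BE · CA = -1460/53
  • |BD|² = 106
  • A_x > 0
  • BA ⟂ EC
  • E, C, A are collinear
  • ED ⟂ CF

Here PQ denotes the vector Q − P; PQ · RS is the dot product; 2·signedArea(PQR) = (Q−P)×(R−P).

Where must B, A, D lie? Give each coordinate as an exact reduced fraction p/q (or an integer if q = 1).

1. D_x = 1578/185  [C, F, D are collinear ∩ ED ⟂ CF]
2. D_y = -929/185  [C, F, D are collinear ∩ ED ⟂ CF]
   → D = (1578/185, -929/185)
3. B_x = 1  [line 3058/185·x + -2224/185·y + 278/37 = 0 ∩ |BD|² = 106]
4. B_y = 2  [line 3058/185·x + -2224/185·y + 278/37 = 0 ∩ |BD|² = 106]
   → B = (1, 2)
5. A_x = 19/53  [E, C, A are collinear ∩ BA ⟂ EC]
6. A_y = -13/53  [E, C, A are collinear ∩ BA ⟂ EC]
   → A = (19/53, -13/53)

A = (19/53, -13/53)
B = (1, 2)
D = (1578/185, -929/185)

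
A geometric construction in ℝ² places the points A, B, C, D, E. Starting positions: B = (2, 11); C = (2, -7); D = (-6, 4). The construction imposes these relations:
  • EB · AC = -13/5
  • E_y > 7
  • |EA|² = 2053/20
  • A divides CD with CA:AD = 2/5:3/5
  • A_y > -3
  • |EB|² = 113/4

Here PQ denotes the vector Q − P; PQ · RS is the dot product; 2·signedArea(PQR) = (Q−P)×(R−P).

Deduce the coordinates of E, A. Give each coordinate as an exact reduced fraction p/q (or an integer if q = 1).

1. A_x = -6/5  [A divides CD with CA:AD = 2/5:3/5]
2. A_y = -13/5  [A divides CD with CA:AD = 2/5:3/5]
   → A = (-6/5, -13/5)
3. E_x = -2  [line -16/5·x + 22/5·y + -197/5 = 0 ∩ |EA|² = 2053/20]
4. E_y = 15/2  [line -16/5·x + 22/5·y + -197/5 = 0 ∩ |EA|² = 2053/20]
   → E = (-2, 15/2)

A = (-6/5, -13/5)
E = (-2, 15/2)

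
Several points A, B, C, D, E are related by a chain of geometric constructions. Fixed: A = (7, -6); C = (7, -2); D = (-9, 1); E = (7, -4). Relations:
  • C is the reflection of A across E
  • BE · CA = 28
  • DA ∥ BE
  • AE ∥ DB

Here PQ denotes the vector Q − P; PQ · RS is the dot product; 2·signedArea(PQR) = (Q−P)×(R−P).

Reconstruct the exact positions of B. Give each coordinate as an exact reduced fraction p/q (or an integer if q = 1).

B = (-9, 3)

1. B_x = -9  [DA ∥ BE ∩ AE ∥ DB]
2. B_y = 3  [DA ∥ BE ∩ AE ∥ DB]
   → B = (-9, 3)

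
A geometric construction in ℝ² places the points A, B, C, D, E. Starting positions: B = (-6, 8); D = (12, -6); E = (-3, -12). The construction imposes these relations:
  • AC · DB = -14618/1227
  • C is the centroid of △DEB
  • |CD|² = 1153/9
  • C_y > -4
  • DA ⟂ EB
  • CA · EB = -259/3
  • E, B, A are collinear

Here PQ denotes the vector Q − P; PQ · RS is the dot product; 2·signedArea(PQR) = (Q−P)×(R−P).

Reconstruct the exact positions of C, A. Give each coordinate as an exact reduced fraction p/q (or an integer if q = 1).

1. C_x = 1  [C is the centroid of △DEB]
2. C_y = -10/3  [C is the centroid of △DEB]
   → C = (1, -10/3)
3. A_x = -1452/409  [E, B, A are collinear ∩ DA ⟂ EB]
4. A_y = -3408/409  [E, B, A are collinear ∩ DA ⟂ EB]
   → A = (-1452/409, -3408/409)

A = (-1452/409, -3408/409)
C = (1, -10/3)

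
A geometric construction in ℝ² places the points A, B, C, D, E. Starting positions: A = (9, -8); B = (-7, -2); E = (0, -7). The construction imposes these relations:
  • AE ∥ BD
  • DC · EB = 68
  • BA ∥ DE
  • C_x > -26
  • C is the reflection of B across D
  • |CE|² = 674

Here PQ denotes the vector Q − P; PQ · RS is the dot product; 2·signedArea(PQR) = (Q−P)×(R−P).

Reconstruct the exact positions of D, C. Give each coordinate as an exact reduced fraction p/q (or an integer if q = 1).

C = (-25, 0)
D = (-16, -1)

1. D_x = -16  [BA ∥ DE ∩ AE ∥ BD]
2. D_y = -1  [BA ∥ DE ∩ AE ∥ BD]
   → D = (-16, -1)
3. C_x = -25  [C is the reflection of B across D]
4. C_y = 0  [C is the reflection of B across D]
   → C = (-25, 0)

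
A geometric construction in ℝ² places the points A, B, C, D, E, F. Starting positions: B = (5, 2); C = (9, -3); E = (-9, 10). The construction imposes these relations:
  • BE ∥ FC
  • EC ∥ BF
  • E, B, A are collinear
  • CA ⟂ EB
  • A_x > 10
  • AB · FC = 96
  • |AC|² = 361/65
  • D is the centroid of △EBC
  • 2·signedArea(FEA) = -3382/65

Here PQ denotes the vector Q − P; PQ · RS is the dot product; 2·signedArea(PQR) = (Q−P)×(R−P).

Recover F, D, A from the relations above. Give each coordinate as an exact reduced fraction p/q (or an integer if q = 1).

A = (661/65, -62/65)
D = (5/3, 3)
F = (23, -11)

1. F_x = 23  [BE ∥ FC ∩ EC ∥ BF]
2. F_y = -11  [BE ∥ FC ∩ EC ∥ BF]
   → F = (23, -11)
3. D_x = 5/3  [D is the centroid of △EBC]
4. D_y = 3  [D is the centroid of △EBC]
   → D = (5/3, 3)
5. A_x = 661/65  [E, B, A are collinear ∩ CA ⟂ EB]
6. A_y = -62/65  [E, B, A are collinear ∩ CA ⟂ EB]
   → A = (661/65, -62/65)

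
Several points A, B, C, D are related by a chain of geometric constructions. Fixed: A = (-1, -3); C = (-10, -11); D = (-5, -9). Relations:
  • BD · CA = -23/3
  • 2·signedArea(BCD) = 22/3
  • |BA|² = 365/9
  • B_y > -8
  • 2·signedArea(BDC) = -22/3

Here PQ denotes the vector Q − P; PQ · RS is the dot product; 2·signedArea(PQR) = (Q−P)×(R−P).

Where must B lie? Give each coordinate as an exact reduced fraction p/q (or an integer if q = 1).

1. B_x = -16/3  [BD · CA = -23/3 ∩ 2·signedArea(BCD) = 22/3]
2. B_y = -23/3  [BD · CA = -23/3 ∩ 2·signedArea(BCD) = 22/3]
   → B = (-16/3, -23/3)

B = (-16/3, -23/3)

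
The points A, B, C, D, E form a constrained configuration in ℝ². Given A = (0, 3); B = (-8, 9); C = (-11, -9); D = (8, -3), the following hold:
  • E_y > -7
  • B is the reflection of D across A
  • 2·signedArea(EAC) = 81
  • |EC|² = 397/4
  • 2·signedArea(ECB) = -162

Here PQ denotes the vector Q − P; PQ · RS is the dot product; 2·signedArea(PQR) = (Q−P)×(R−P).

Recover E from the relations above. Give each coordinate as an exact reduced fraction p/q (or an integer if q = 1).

E = (-3/2, -6)

1. E_x = -3/2  [2·signedArea(EAC) = 81 ∩ 2·signedArea(ECB) = -162]
2. E_y = -6  [2·signedArea(EAC) = 81 ∩ 2·signedArea(ECB) = -162]
   → E = (-3/2, -6)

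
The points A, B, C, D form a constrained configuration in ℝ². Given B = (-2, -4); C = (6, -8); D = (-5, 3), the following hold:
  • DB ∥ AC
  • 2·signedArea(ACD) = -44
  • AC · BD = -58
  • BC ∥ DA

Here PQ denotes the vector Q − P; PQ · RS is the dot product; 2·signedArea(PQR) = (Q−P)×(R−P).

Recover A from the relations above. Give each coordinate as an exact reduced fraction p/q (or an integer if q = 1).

A = (3, -1)

1. A_x = 3  [DB ∥ AC ∩ BC ∥ DA]
2. A_y = -1  [DB ∥ AC ∩ BC ∥ DA]
   → A = (3, -1)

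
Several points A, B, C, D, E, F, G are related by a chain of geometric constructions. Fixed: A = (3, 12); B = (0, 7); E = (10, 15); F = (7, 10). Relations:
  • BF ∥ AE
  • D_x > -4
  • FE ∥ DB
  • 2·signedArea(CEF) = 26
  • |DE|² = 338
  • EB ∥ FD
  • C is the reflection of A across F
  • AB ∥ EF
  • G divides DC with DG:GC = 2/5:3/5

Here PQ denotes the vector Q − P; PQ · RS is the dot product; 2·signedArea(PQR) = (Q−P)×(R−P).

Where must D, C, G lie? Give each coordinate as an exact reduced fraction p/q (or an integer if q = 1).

C = (11, 8)
D = (-3, 2)
G = (13/5, 22/5)

1. D_x = -3  [FE ∥ DB ∩ EB ∥ FD]
2. D_y = 2  [FE ∥ DB ∩ EB ∥ FD]
   → D = (-3, 2)
3. C_x = 11  [C is the reflection of A across F]
4. C_y = 8  [C is the reflection of A across F]
   → C = (11, 8)
5. G_x = 13/5  [G divides DC with DG:GC = 2/5:3/5]
6. G_y = 22/5  [G divides DC with DG:GC = 2/5:3/5]
   → G = (13/5, 22/5)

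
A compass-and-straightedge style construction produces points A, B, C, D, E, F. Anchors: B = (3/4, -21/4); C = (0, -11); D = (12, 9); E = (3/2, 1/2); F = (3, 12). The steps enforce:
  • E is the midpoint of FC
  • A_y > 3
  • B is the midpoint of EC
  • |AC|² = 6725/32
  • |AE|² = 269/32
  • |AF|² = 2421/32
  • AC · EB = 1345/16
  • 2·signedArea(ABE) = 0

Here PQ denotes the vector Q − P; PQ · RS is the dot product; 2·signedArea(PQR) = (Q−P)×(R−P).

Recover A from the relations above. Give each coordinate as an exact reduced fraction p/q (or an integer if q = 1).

A = (15/8, 27/8)

1. A_x = 15/8  [2·signedArea(ABE) = 0 ∩ AC · EB = 1345/16]
2. A_y = 27/8  [2·signedArea(ABE) = 0 ∩ AC · EB = 1345/16]
   → A = (15/8, 27/8)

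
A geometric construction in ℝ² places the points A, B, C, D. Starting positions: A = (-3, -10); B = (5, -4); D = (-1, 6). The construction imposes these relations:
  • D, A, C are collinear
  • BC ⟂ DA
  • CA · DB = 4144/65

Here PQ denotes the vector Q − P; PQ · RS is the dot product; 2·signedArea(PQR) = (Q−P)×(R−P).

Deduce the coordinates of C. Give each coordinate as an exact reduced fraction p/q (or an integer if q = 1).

C = (-139/65, -202/65)

1. C_x = -139/65  [D, A, C are collinear ∩ BC ⟂ DA]
2. C_y = -202/65  [D, A, C are collinear ∩ BC ⟂ DA]
   → C = (-139/65, -202/65)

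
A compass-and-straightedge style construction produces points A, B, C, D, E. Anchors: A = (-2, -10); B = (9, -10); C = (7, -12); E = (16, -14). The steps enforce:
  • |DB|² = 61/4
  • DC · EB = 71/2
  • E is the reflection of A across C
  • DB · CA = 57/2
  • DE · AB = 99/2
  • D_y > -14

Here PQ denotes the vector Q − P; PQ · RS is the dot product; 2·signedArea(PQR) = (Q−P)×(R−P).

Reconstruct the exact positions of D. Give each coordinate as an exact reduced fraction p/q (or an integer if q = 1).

1. D_x = 23/2  [DB · CA = 57/2 ∩ DE · AB = 99/2]
2. D_y = -13  [DB · CA = 57/2 ∩ DE · AB = 99/2]
   → D = (23/2, -13)

D = (23/2, -13)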